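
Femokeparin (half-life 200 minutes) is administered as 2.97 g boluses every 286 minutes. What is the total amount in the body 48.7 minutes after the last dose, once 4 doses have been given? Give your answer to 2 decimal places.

The 4 doses were given 906.7, 620.7, 334.7, 48.7 minutes ago.
Total = 2.97·(1/2)^(906.7/200) + 2.97·(1/2)^(620.7/200) + 2.97·(1/2)^(334.7/200) + 2.97·(1/2)^(48.7/200)
      = 0.12824 + 0.34555 + 0.93107 + 2.5087 ≈ 3.9136 g.

3.91 g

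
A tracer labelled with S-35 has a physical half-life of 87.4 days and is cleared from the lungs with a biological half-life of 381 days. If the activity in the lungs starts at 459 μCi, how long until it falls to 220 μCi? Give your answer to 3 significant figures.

75.4 days

1/t_eff = 1/t_phys + 1/t_biol = 1/87.4 + 1/381 = 0.014066 per day.
t_eff = 87.4 × 381 / (87.4 + 381) ≈ 71.092 days.
n = log₂(459/220) ≈ 1.061; t = 1.061 × 71.092 ≈ 75.428 days.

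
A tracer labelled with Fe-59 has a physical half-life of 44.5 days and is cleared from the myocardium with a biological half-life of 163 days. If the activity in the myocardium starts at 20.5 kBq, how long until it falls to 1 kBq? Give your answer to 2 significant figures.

150 days

1/t_eff = 1/t_phys + 1/t_biol = 1/44.5 + 1/163 = 0.028607 per day.
t_eff = 44.5 × 163 / (44.5 + 163) ≈ 34.957 days.
n = log₂(20.5/1) ≈ 4.3576; t = 4.3576 × 34.957 ≈ 152.33 days.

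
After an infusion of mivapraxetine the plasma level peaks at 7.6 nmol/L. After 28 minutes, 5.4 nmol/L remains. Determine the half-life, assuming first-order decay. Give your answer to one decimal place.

56.8 minutes

A/A₀ = 5.4/7.6 ≈ 0.71053.
n = log₂(1.4074) ≈ 0.49304 half-lives elapsed in 28 minutes.
t½ = 28/0.49304 ≈ 56.791 minutes.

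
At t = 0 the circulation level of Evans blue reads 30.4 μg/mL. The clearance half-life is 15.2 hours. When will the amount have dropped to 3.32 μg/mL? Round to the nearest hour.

49 hours

Fraction remaining = 3.32/30.4 ≈ 0.10921.
n = log₂(30.4/3.32) = ln(9.1566)/ln 2 ≈ 3.1948 half-lives.
t = n × t½ = 3.1948 × 15.2 ≈ 48.561 hours.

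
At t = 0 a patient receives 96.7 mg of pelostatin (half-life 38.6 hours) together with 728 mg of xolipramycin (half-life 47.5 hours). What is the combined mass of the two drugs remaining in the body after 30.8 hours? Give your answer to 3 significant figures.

pelostatin: 96.7 × (1/2)^(30.8/38.6) = 96.7 × (1/2)^0.79793 ≈ 55.619 mg.
xolipramycin: 728 × (1/2)^(30.8/47.5) = 728 × (1/2)^0.64842 ≈ 464.45 mg.
Total = 55.619 + 464.45 ≈ 520.07 mg.

520 mg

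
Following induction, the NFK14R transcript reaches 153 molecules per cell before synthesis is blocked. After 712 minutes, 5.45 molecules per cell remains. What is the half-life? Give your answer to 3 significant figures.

A/A₀ = 5.45/153 ≈ 0.035621.
n = log₂(28.073) ≈ 4.8111 half-lives elapsed in 712 minutes.
t½ = 712/4.8111 ≈ 147.99 minutes.

148 minutes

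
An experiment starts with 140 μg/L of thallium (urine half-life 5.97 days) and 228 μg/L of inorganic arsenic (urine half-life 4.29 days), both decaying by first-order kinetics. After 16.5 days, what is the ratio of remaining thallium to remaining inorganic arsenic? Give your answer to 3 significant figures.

thallium: 140 × (1/2)^(16.5/5.97) = 140 × (1/2)^2.7638 ≈ 20.613 μg/L.
inorganic arsenic: 228 × (1/2)^(16.5/4.29) = 228 × (1/2)^3.8462 ≈ 15.854 μg/L.
Ratio ≈ 20.613 / 15.854 ≈ 1.3002.

1.30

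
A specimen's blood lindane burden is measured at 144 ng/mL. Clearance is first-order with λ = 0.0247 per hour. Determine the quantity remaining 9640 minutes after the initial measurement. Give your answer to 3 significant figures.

2.72 ng/mL

t½ = ln 2 / λ = 0.69315 / 0.0247 ≈ 28.063 hours.
Convert the elapsed time: 9640 minutes = 160.667 hours.
Number of half-lives: n = 160.667/28.063 ≈ 5.7253.
Remaining = 144 × (1/2)^5.7253 = 144 × 0.018902 ≈ 2.7219 ng/mL.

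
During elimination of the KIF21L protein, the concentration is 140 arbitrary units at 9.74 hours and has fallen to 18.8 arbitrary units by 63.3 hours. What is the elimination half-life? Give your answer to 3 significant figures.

Over Δt = 63.3 − 9.74 = 53.56 hours, the level fell by a factor of 140/18.8 ≈ 7.4468.
n = log₂(7.4468) ≈ 2.8966 half-lives, so t½ = 53.56/2.8966 ≈ 18.491 hours.

18.5 hours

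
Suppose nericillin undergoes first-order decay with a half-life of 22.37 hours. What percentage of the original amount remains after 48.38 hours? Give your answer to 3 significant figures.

22.3%

n = 48.38/22.37 ≈ 2.1627 half-lives.
Fraction remaining = (1/2)^2.1627 ≈ 0.22334, i.e. 22.334%.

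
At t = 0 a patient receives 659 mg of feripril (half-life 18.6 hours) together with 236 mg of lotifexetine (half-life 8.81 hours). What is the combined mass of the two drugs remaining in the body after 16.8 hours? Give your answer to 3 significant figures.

feripril: 659 × (1/2)^(16.8/18.6) = 659 × (1/2)^0.90323 ≈ 352.36 mg.
lotifexetine: 236 × (1/2)^(16.8/8.81) = 236 × (1/2)^1.9069 ≈ 62.932 mg.
Total = 352.36 + 62.932 ≈ 415.29 mg.

415 mg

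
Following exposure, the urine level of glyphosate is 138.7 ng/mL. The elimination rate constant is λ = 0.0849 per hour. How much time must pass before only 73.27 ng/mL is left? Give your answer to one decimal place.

7.5 hours

t½ = ln 2 / λ = 0.69315 / 0.0849 ≈ 8.1643 hours.
Fraction remaining = 73.27/138.7 ≈ 0.52826.
n = log₂(138.7/73.27) = ln(1.893)/ln 2 ≈ 0.92067 half-lives.
t = n × t½ = 0.92067 × 8.1643 ≈ 7.5166 hours.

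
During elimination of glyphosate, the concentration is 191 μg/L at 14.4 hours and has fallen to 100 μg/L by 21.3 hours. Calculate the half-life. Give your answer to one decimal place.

Over Δt = 21.3 − 14.4 = 6.9 hours, the level fell by a factor of 191/100 ≈ 1.91.
n = log₂(1.91) ≈ 0.93357 half-lives, so t½ = 6.9/0.93357 ≈ 7.391 hours.

7.4 hours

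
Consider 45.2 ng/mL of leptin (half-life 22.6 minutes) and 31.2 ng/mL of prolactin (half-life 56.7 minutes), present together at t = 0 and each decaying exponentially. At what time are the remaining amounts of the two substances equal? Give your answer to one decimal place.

Set 45.2·(1/2)^(t/22.6) = 31.2·(1/2)^(t/56.7).
Taking log₂: log₂(45.2/31.2) = t·(1/22.6 − 1/56.7).
log₂(1.4487) = 0.53478; 1/22.6 − 1/56.7 = 0.026611.
t = 0.53478 / 0.026611 ≈ 20.096 minutes.

20.1 minutes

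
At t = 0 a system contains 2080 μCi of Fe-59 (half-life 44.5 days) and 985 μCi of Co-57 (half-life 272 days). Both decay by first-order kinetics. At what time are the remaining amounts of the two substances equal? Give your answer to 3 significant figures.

57.4 days

Set 2080·(1/2)^(t/44.5) = 985·(1/2)^(t/272).
Taking log₂: log₂(2080/985) = t·(1/44.5 − 1/272).
log₂(2.1117) = 1.0784; 1/44.5 − 1/272 = 0.018795.
t = 1.0784 / 0.018795 ≈ 57.375 days.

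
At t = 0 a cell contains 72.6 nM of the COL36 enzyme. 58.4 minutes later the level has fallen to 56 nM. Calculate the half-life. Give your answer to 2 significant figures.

A/A₀ = 56/72.6 ≈ 0.77135.
n = log₂(1.2964) ≈ 0.37454 half-lives elapsed in 58.4 minutes.
t½ = 58.4/0.37454 ≈ 155.92 minutes.

160 minutes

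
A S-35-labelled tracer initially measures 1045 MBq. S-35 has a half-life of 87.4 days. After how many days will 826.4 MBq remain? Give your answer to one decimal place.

29.6 days

Fraction remaining = 826.4/1045 ≈ 0.79081.
n = log₂(1045/826.4) = ln(1.2645)/ln 2 ≈ 0.33859 half-lives.
t = n × t½ = 0.33859 × 87.4 ≈ 29.593 days.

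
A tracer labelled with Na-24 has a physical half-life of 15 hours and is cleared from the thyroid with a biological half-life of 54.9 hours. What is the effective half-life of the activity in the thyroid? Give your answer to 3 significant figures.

1/t_eff = 1/t_phys + 1/t_biol = 1/15 + 1/54.9 = 0.084882 per hour.
t_eff = 15 × 54.9 / (15 + 54.9) ≈ 11.781 hours.

11.8 hours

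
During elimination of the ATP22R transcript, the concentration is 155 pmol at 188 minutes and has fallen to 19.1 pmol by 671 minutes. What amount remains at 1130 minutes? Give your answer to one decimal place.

Over Δt = 671 − 188 = 483 minutes, the level fell by a factor of 155/19.1 ≈ 8.1152.
n = log₂(8.1152) ≈ 3.0206 half-lives, so t½ = 483/3.0206 ≈ 159.9 minutes.
From t = 671 to t = 1130: 19.1 × (1/2)^((1130−671)/159.9) ≈ 2.6117 pmol.

2.6 pmol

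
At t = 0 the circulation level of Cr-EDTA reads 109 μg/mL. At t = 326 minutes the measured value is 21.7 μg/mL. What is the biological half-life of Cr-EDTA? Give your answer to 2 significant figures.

A/A₀ = 21.7/109 ≈ 0.19908.
n = log₂(5.023) ≈ 2.3286 half-lives elapsed in 326 minutes.
t½ = 326/2.3286 ≈ 140 minutes.

140 minutes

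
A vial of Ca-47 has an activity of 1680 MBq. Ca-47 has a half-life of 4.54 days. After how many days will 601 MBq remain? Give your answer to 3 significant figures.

6.73 days

Fraction remaining = 601/1680 ≈ 0.35774.
n = log₂(1680/601) = ln(2.7953)/ln 2 ≈ 1.483 half-lives.
t = n × t½ = 1.483 × 4.54 ≈ 6.7329 days.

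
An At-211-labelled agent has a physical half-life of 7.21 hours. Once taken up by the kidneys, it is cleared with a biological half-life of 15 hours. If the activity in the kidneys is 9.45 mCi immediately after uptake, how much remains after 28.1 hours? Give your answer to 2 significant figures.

0.17 mCi

1/t_eff = 1/t_phys + 1/t_biol = 1/7.21 + 1/15 = 0.20536 per hour.
t_eff = 7.21 × 15 / (7.21 + 15) ≈ 4.8694 hours.
Remaining = 9.45 × (1/2)^(28.1/4.8694) = 9.45 × (1/2)^5.7707 ≈ 0.17309 mCi.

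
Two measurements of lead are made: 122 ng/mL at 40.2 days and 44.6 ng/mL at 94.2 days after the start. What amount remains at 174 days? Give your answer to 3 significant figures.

Over Δt = 94.2 − 40.2 = 54 days, the level fell by a factor of 122/44.6 ≈ 2.7354.
n = log₂(2.7354) ≈ 1.4518 half-lives, so t½ = 54/1.4518 ≈ 37.196 days.
From t = 94.2 to t = 174: 44.6 × (1/2)^((174−94.2)/37.196) ≈ 10.081 ng/mL.

10.1 ng/mL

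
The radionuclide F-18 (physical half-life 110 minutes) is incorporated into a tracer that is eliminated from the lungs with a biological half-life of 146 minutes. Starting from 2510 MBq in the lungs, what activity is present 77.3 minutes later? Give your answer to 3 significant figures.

1070 MBq

1/t_eff = 1/t_phys + 1/t_biol = 1/110 + 1/146 = 0.01594 per minute.
t_eff = 110 × 146 / (110 + 146) ≈ 62.734 minutes.
Remaining = 2510 × (1/2)^(77.3/62.734) = 2510 × (1/2)^1.2322 ≈ 1068.4 MBq.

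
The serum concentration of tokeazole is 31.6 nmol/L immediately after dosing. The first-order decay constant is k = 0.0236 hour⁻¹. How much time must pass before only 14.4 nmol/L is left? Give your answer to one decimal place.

33.3 hours

t½ = ln 2 / k = 0.69315 / 0.0236 ≈ 29.371 hours.
Fraction remaining = 14.4/31.6 ≈ 0.4557.
n = log₂(31.6/14.4) = ln(2.1944)/ln 2 ≈ 1.1339 half-lives.
t = n × t½ = 1.1339 × 29.371 ≈ 33.302 hours.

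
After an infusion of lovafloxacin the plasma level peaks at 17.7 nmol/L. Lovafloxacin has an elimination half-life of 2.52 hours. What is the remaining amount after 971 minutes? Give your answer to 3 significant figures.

Convert the elapsed time: 971 minutes = 16.1833 hours.
Number of half-lives: n = 16.1833/2.52 ≈ 6.422.
Remaining = 17.7 × (1/2)^6.422 = 17.7 × 0.011663 ≈ 0.20643 nmol/L.

0.206 nmol/L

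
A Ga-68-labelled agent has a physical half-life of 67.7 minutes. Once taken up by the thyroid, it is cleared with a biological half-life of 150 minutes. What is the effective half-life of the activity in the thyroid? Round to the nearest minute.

47 minutes

1/t_eff = 1/t_phys + 1/t_biol = 1/67.7 + 1/150 = 0.021438 per minute.
t_eff = 67.7 × 150 / (67.7 + 150) ≈ 46.647 minutes.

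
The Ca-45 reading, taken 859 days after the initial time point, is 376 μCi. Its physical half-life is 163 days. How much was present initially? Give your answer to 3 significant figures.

Number of half-lives elapsed: n = 859/163 ≈ 5.2699.
A₀ = A × 2^n = 376 × 2^5.2699 = 376 × 38.584 ≈ 14508 μCi.

14500 μCi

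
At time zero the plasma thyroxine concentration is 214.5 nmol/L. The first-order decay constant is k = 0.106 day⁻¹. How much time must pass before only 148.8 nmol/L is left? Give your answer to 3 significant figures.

t½ = ln 2 / k = 0.69315 / 0.106 ≈ 6.5391 days.
Fraction remaining = 148.8/214.5 ≈ 0.69371.
n = log₂(214.5/148.8) = ln(1.4415)/ln 2 ≈ 0.5276 half-lives.
t = n × t½ = 0.5276 × 6.5391 ≈ 3.4501 days.

3.45 days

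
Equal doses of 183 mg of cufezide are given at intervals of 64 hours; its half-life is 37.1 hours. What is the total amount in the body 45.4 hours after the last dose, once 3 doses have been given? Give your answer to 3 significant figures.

The 3 doses were given 173.4, 109.4, 45.4 hours ago.
Total = 183·(1/2)^(173.4/37.1) + 183·(1/2)^(109.4/37.1) + 183·(1/2)^(45.4/37.1)
      = 7.1694 + 23.702 + 78.356 ≈ 109.23 mg.

109 mg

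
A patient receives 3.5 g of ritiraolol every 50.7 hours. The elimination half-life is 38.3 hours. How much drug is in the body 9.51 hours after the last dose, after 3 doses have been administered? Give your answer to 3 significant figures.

4.59 g

The 3 doses were given 110.91, 60.21, 9.51 hours ago.
Total = 3.5·(1/2)^(110.91/38.3) + 3.5·(1/2)^(60.21/38.3) + 3.5·(1/2)^(9.51/38.3)
      = 0.47026 + 1.1771 + 2.9466 ≈ 4.594 g.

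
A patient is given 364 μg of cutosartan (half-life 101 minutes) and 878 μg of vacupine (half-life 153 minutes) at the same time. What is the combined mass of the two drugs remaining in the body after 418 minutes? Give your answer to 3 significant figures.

cutosartan: 364 × (1/2)^(418/101) = 364 × (1/2)^4.1386 ≈ 20.666 μg.
vacupine: 878 × (1/2)^(418/153) = 878 × (1/2)^2.732 ≈ 132.15 μg.
Total = 20.666 + 132.15 ≈ 152.82 μg.

153 μg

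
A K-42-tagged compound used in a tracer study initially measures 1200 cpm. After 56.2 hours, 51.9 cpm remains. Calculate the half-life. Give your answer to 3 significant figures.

A/A₀ = 51.9/1200 ≈ 0.04325.
n = log₂(23.121) ≈ 4.5312 half-lives elapsed in 56.2 hours.
t½ = 56.2/4.5312 ≈ 12.403 hours.

12.4 hours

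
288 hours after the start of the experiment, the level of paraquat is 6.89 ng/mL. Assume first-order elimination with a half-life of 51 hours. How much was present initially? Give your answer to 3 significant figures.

Number of half-lives elapsed: n = 288/51 ≈ 5.6471.
A₀ = A × 2^n = 6.89 × 2^5.6471 = 6.89 × 50.111 ≈ 345.27 ng/mL.

345 ng/mL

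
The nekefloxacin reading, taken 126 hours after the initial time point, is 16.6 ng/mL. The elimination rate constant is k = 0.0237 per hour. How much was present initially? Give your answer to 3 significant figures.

t½ = ln 2 / k = 0.69315 / 0.0237 ≈ 29.247 hours.
Number of half-lives elapsed: n = 126/29.247 ≈ 4.3082.
A₀ = A × 2^n = 16.6 × 2^4.3082 = 16.6 × 19.81 ≈ 328.85 ng/mL.

329 ng/mL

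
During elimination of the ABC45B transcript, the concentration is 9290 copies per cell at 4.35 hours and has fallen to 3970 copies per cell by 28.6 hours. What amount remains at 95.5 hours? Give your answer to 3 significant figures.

Over Δt = 28.6 − 4.35 = 24.25 hours, the level fell by a factor of 9290/3970 ≈ 2.3401.
n = log₂(2.3401) ≈ 1.2265 half-lives, so t½ = 24.25/1.2265 ≈ 19.771 hours.
From t = 28.6 to t = 95.5: 3970 × (1/2)^((95.5−28.6)/19.771) ≈ 380.35 copies per cell.

380 copies per cell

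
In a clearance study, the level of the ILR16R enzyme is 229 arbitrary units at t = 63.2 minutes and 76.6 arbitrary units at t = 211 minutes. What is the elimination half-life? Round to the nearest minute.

94 minutes

Over Δt = 211 − 63.2 = 147.8 minutes, the level fell by a factor of 229/76.6 ≈ 2.9896.
n = log₂(2.9896) ≈ 1.5799 half-lives, so t½ = 147.8/1.5799 ≈ 93.548 minutes.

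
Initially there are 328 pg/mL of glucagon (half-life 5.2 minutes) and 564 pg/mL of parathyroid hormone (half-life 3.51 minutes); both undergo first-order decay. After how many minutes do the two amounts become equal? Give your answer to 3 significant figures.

8.45 minutes

Set 328·(1/2)^(t/5.2) = 564·(1/2)^(t/3.51).
Taking log₂: log₂(328/564) = t·(1/5.2 − 1/3.51).
log₂(0.58156) = -0.782; 1/5.2 − 1/3.51 = -0.092593.
t = -0.782 / -0.092593 ≈ 8.4456 minutes.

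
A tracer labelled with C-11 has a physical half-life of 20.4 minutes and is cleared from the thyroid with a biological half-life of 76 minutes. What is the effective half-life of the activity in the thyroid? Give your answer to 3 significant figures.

16.1 minutes

1/t_eff = 1/t_phys + 1/t_biol = 1/20.4 + 1/76 = 0.062178 per minute.
t_eff = 20.4 × 76 / (20.4 + 76) ≈ 16.083 minutes.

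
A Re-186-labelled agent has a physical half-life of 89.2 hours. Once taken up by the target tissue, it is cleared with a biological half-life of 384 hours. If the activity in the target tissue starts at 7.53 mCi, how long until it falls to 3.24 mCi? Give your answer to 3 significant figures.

88.1 hours

1/t_eff = 1/t_phys + 1/t_biol = 1/89.2 + 1/384 = 0.013815 per hour.
t_eff = 89.2 × 384 / (89.2 + 384) ≈ 72.385 hours.
n = log₂(7.53/3.24) ≈ 1.2167; t = 1.2167 × 72.385 ≈ 88.068 hours.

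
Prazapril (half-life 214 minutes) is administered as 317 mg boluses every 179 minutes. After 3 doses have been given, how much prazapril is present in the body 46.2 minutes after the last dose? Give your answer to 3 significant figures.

The 3 doses were given 404.2, 225.2, 46.2 minutes ago.
Total = 317·(1/2)^(404.2/214) + 317·(1/2)^(225.2/214) + 317·(1/2)^(46.2/214)
      = 85.601 + 152.85 + 272.94 ≈ 511.4 mg.

511 mg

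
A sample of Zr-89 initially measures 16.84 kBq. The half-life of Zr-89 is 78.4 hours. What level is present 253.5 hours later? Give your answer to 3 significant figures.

1.79 kBq

Number of half-lives: n = 253.5/78.4 ≈ 3.2334.
Remaining = 16.84 × (1/2)^3.2334 = 16.84 × 0.10633 ≈ 1.7905 kBq.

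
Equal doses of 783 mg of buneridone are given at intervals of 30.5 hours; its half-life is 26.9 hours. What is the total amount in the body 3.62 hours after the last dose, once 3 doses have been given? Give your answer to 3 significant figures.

The 3 doses were given 64.62, 34.12, 3.62 hours ago.
Total = 783·(1/2)^(64.62/26.9) + 783·(1/2)^(34.12/26.9) + 783·(1/2)^(3.62/26.9)
      = 148.12 + 325.04 + 713.27 ≈ 1186.4 mg.

1190 mg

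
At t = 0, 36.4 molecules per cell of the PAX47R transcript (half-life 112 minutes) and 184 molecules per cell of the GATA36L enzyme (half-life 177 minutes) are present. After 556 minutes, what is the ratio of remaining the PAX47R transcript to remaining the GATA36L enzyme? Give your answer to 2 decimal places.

0.06

PAX47R transcript: 36.4 × (1/2)^(556/112) = 36.4 × (1/2)^4.9643 ≈ 1.166 molecules per cell.
GATA36L enzyme: 184 × (1/2)^(556/177) = 184 × (1/2)^3.1412 ≈ 20.855 molecules per cell.
Ratio ≈ 1.166 / 20.855 ≈ 0.05591.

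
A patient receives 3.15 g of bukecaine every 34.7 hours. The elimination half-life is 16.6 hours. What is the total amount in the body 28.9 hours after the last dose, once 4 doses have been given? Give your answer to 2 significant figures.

1.2 g

The 4 doses were given 133, 98.3, 63.6, 28.9 hours ago.
Total = 3.15·(1/2)^(133/16.6) + 3.15·(1/2)^(98.3/16.6) + 3.15·(1/2)^(63.6/16.6) + 3.15·(1/2)^(28.9/16.6)
      = 0.012202 + 0.051964 + 0.22129 + 0.94238 ≈ 1.2278 g.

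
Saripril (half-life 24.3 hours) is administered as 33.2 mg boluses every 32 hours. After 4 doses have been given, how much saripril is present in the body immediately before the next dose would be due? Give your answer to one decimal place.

21.7 mg

The 4 doses were given 128, 96, 64, 32 hours ago.
Total = 33.2·(1/2)^(128/24.3) + 33.2·(1/2)^(96/24.3) + 33.2·(1/2)^(64/24.3) + 33.2·(1/2)^(32/24.3)
      = 0.86192 + 2.1473 + 5.3494 + 13.327 ≈ 21.685 mg.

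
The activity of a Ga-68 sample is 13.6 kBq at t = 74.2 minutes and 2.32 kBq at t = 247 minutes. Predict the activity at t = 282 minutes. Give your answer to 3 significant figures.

Over Δt = 247 − 74.2 = 172.8 minutes, the level fell by a factor of 13.6/2.32 ≈ 5.8621.
n = log₂(5.8621) ≈ 2.5514 half-lives, so t½ = 172.8/2.5514 ≈ 67.727 minutes.
From t = 247 to t = 282: 2.32 × (1/2)^((282−247)/67.727) ≈ 1.6215 kBq.

1.62 kBq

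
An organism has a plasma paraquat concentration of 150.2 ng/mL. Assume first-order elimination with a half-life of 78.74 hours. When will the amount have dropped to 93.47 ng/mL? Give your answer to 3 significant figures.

53.9 hours

Fraction remaining = 93.47/150.2 ≈ 0.6223.
n = log₂(150.2/93.47) = ln(1.6069)/ln 2 ≈ 0.68431 half-lives.
t = n × t½ = 0.68431 × 78.74 ≈ 53.883 hours.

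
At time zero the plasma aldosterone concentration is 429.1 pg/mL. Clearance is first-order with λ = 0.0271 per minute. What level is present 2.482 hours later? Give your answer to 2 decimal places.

7.58 pg/mL

t½ = ln 2 / λ = 0.69315 / 0.0271 ≈ 25.577 minutes.
Convert the elapsed time: 2.482 hours = 148.92 minutes.
Number of half-lives: n = 148.92/25.577 ≈ 5.8223.
Remaining = 429.1 × (1/2)^5.8223 = 429.1 × 0.017673 ≈ 7.5834 pg/mL.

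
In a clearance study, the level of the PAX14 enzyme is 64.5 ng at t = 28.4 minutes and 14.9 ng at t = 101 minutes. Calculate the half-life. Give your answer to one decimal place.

34.3 minutes

Over Δt = 101 − 28.4 = 72.6 minutes, the level fell by a factor of 64.5/14.9 ≈ 4.3289.
n = log₂(4.3289) ≈ 2.114 half-lives, so t½ = 72.6/2.114 ≈ 34.343 minutes.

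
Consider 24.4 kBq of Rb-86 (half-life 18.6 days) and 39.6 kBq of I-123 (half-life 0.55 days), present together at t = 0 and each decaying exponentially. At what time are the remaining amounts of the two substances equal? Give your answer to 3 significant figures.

Set 24.4·(1/2)^(t/18.6) = 39.6·(1/2)^(t/0.55).
Taking log₂: log₂(24.4/39.6) = t·(1/18.6 − 1/0.55).
log₂(0.61616) = -0.69862; 1/18.6 − 1/0.55 = -1.7644.
t = -0.69862 / -1.7644 ≈ 0.39595 days.

0.396 days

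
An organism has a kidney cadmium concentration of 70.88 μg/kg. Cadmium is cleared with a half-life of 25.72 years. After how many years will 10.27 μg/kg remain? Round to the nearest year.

72 years

Fraction remaining = 10.27/70.88 ≈ 0.14489.
n = log₂(70.88/10.27) = ln(6.9017)/ln 2 ≈ 2.7869 half-lives.
t = n × t½ = 2.7869 × 25.72 ≈ 71.68 years.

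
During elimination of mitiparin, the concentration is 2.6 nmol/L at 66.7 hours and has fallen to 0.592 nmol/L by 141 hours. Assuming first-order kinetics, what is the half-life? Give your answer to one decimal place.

34.8 hours

Over Δt = 141 − 66.7 = 74.3 hours, the level fell by a factor of 2.6/0.592 ≈ 4.3919.
n = log₂(4.3919) ≈ 2.1348 half-lives, so t½ = 74.3/2.1348 ≈ 34.804 hours.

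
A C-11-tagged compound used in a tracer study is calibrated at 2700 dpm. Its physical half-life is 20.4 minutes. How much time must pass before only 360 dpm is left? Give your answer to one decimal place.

Fraction remaining = 360/2700 ≈ 0.13333.
n = log₂(2700/360) = ln(7.5)/ln 2 ≈ 2.9069 half-lives.
t = n × t½ = 2.9069 × 20.4 ≈ 59.301 minutes.

59.3 minutes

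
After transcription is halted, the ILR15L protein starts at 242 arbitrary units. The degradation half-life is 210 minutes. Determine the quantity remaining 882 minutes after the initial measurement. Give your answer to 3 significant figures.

Number of half-lives: n = 882/210 ≈ 4.2.
Remaining = 242 × (1/2)^4.2 = 242 × 0.054409 ≈ 13.167 arbitrary units.

13.2 arbitrary units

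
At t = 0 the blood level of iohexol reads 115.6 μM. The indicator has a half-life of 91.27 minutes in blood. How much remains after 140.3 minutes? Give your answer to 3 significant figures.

39.8 μM

Number of half-lives: n = 140.3/91.27 ≈ 1.5372.
Remaining = 115.6 × (1/2)^1.5372 = 115.6 × 0.34455 ≈ 39.83 μM.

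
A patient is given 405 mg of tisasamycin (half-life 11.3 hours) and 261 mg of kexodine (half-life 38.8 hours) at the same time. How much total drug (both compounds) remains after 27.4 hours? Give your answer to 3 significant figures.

235 mg

tisasamycin: 405 × (1/2)^(27.4/11.3) = 405 × (1/2)^2.4248 ≈ 75.426 mg.
kexodine: 261 × (1/2)^(27.4/38.8) = 261 × (1/2)^0.70619 ≈ 159.98 mg.
Total = 75.426 + 159.98 ≈ 235.4 mg.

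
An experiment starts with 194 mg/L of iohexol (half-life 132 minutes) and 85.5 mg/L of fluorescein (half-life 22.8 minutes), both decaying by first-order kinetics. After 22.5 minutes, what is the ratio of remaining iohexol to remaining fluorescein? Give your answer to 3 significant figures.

4.00

iohexol: 194 × (1/2)^(22.5/132) = 194 × (1/2)^0.17045 ≈ 172.38 mg/L.
fluorescein: 85.5 × (1/2)^(22.5/22.8) = 85.5 × (1/2)^0.98684 ≈ 43.142 mg/L.
Ratio ≈ 172.38 / 43.142 ≈ 3.9957.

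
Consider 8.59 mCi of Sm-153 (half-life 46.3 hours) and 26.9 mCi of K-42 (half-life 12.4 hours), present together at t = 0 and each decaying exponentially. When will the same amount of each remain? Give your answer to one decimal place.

Set 8.59·(1/2)^(t/46.3) = 26.9·(1/2)^(t/12.4).
Taking log₂: log₂(8.59/26.9) = t·(1/46.3 − 1/12.4).
log₂(0.31933) = -1.6469; 1/46.3 − 1/12.4 = -0.059047.
t = -1.6469 / -0.059047 ≈ 27.891 hours.

27.9 hours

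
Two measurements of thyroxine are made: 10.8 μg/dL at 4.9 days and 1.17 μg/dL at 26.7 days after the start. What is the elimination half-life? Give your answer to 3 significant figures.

Over Δt = 26.7 − 4.9 = 21.8 days, the level fell by a factor of 10.8/1.17 ≈ 9.2308.
n = log₂(9.2308) ≈ 3.2065 half-lives, so t½ = 21.8/3.2065 ≈ 6.7988 days.

6.80 days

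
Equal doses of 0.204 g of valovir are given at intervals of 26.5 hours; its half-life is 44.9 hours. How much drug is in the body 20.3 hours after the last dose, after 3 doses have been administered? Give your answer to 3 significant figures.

The 3 doses were given 73.3, 46.8, 20.3 hours ago.
Total = 0.204·(1/2)^(73.3/44.9) + 0.204·(1/2)^(46.8/44.9) + 0.204·(1/2)^(20.3/44.9)
      = 0.065795 + 0.099052 + 0.14912 ≈ 0.31396 g.

0.314 g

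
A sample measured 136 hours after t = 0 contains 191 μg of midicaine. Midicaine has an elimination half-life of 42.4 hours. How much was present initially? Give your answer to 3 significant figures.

Number of half-lives elapsed: n = 136/42.4 ≈ 3.2075.
A₀ = A × 2^n = 191 × 2^3.2075 = 191 × 9.2378 ≈ 1764.4 μg.

1760 μg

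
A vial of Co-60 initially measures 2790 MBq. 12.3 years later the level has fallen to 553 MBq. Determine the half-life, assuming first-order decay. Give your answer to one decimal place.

5.3 years

A/A₀ = 553/2790 ≈ 0.19821.
n = log₂(5.0452) ≈ 2.3349 half-lives elapsed in 12.3 years.
t½ = 12.3/2.3349 ≈ 5.2679 years.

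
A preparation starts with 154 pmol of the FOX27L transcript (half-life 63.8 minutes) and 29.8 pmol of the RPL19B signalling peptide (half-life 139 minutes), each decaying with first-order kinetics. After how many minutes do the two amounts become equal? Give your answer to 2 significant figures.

280 minutes

Set 154·(1/2)^(t/63.8) = 29.8·(1/2)^(t/139).
Taking log₂: log₂(154/29.8) = t·(1/63.8 − 1/139).
log₂(5.1678) = 2.3695; 1/63.8 − 1/139 = 0.0084797.
t = 2.3695 / 0.0084797 ≈ 279.44 minutes.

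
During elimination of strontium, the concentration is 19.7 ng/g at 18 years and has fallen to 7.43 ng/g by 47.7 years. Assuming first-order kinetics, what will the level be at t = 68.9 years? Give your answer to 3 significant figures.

Over Δt = 47.7 − 18 = 29.7 years, the level fell by a factor of 19.7/7.43 ≈ 2.6514.
n = log₂(2.6514) ≈ 1.4068 half-lives, so t½ = 29.7/1.4068 ≈ 21.112 years.
From t = 47.7 to t = 68.9: 7.43 × (1/2)^((68.9−47.7)/21.112) ≈ 3.7043 ng/g.

3.70 ng/g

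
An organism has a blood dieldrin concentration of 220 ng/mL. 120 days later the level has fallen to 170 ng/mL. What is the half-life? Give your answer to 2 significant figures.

A/A₀ = 170/220 ≈ 0.77273.
n = log₂(1.2941) ≈ 0.37197 half-lives elapsed in 120 days.
t½ = 120/0.37197 ≈ 322.61 days.

320 days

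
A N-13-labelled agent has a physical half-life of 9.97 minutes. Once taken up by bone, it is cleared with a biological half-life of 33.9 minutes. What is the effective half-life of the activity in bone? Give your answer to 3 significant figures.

7.70 minutes

1/t_eff = 1/t_phys + 1/t_biol = 1/9.97 + 1/33.9 = 0.1298 per minute.
t_eff = 9.97 × 33.9 / (9.97 + 33.9) ≈ 7.7042 minutes.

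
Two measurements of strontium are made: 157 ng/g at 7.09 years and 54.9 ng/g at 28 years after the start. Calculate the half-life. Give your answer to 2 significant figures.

14 years

Over Δt = 28 − 7.09 = 20.91 years, the level fell by a factor of 157/54.9 ≈ 2.8597.
n = log₂(2.8597) ≈ 1.5159 half-lives, so t½ = 20.91/1.5159 ≈ 13.794 years.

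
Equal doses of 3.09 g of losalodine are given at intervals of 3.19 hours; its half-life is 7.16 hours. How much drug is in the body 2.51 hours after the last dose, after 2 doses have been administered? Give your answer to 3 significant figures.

The 2 doses were given 5.7, 2.51 hours ago.
Total = 3.09·(1/2)^(5.7/7.16) + 3.09·(1/2)^(2.51/7.16)
      = 1.7796 + 2.4234 ≈ 4.203 g.

4.20 g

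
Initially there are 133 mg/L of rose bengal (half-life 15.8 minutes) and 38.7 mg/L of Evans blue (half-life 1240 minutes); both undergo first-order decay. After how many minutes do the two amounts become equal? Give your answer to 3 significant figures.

28.5 minutes

Set 133·(1/2)^(t/15.8) = 38.7·(1/2)^(t/1240).
Taking log₂: log₂(133/38.7) = t·(1/15.8 − 1/1240).
log₂(3.4367) = 1.781; 1/15.8 − 1/1240 = 0.062485.
t = 1.781 / 0.062485 ≈ 28.503 minutes.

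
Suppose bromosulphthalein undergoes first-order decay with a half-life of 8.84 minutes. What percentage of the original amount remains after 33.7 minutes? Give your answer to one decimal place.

7.1%

n = 33.7/8.84 ≈ 3.8122 half-lives.
Fraction remaining = (1/2)^3.8122 ≈ 0.071188, i.e. 7.1188%.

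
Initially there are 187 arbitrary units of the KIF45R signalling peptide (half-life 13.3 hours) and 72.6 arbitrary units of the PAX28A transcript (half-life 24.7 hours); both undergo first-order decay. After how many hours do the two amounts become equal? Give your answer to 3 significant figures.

Set 187·(1/2)^(t/13.3) = 72.6·(1/2)^(t/24.7).
Taking log₂: log₂(187/72.6) = t·(1/13.3 − 1/24.7).
log₂(2.5758) = 1.365; 1/13.3 − 1/24.7 = 0.034702.
t = 1.365 / 0.034702 ≈ 39.335 hours.

39.3 hours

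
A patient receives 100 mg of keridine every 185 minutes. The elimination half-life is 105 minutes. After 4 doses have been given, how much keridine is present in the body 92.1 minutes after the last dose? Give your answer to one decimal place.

The 4 doses were given 647.1, 462.1, 277.1, 92.1 minutes ago.
Total = 100·(1/2)^(647.1/105) + 100·(1/2)^(462.1/105) + 100·(1/2)^(277.1/105) + 100·(1/2)^(92.1/105)
      = 1.3957 + 4.7335 + 16.053 + 54.444 ≈ 76.627 mg.

76.6 mg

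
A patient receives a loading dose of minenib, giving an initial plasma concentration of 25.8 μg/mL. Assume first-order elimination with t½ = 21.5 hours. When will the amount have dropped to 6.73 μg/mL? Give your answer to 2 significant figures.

42 hours

Fraction remaining = 6.73/25.8 ≈ 0.26085.
n = log₂(25.8/6.73) = ln(3.8336)/ln 2 ≈ 1.9387 half-lives.
t = n × t½ = 1.9387 × 21.5 ≈ 41.682 hours.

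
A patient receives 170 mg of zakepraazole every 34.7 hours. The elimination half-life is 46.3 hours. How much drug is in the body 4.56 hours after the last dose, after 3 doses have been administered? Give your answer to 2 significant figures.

The 3 doses were given 73.96, 39.26, 4.56 hours ago.
Total = 170·(1/2)^(73.96/46.3) + 170·(1/2)^(39.26/46.3) + 170·(1/2)^(4.56/46.3)
      = 56.18 + 94.448 + 158.78 ≈ 309.41 mg.

310 mg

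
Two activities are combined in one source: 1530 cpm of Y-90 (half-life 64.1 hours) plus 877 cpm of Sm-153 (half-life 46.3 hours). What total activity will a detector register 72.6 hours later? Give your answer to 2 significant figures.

990 cpm

Y-90: 1530 × (1/2)^(72.6/64.1) = 1530 × (1/2)^1.1326 ≈ 697.82 cpm.
Sm-153: 877 × (1/2)^(72.6/46.3) = 877 × (1/2)^1.568 ≈ 295.78 cpm.
Total = 697.82 + 295.78 ≈ 993.6 cpm.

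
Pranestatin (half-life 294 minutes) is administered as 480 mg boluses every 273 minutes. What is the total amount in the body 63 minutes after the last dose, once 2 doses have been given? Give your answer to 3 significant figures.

The 2 doses were given 336, 63 minutes ago.
Total = 480·(1/2)^(336/294) + 480·(1/2)^(63/294)
      = 217.37 + 413.75 ≈ 631.12 mg.

631 mg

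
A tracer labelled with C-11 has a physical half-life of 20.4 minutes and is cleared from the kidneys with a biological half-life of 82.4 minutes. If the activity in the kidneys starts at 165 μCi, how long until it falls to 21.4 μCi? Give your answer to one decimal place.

1/t_eff = 1/t_phys + 1/t_biol = 1/20.4 + 1/82.4 = 0.061156 per minute.
t_eff = 20.4 × 82.4 / (20.4 + 82.4) ≈ 16.352 minutes.
n = log₂(165/21.4) ≈ 2.9468; t = 2.9468 × 16.352 ≈ 48.185 minutes.

48.2 minutes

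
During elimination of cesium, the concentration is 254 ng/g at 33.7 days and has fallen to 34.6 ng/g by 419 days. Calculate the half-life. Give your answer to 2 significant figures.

130 days

Over Δt = 419 − 33.7 = 385.3 days, the level fell by a factor of 254/34.6 ≈ 7.341.
n = log₂(7.341) ≈ 2.876 half-lives, so t½ = 385.3/2.876 ≈ 133.97 days.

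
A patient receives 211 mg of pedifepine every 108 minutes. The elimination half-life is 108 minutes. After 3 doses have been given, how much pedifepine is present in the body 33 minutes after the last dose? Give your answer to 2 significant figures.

300 mg

The 3 doses were given 249, 141, 33 minutes ago.
Total = 211·(1/2)^(249/108) + 211·(1/2)^(141/108) + 211·(1/2)^(33/108)
      = 42.682 + 85.363 + 170.73 ≈ 298.77 mg.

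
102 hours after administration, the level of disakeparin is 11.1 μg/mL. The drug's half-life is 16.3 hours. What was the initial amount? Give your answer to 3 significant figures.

849 μg/mL

Number of half-lives elapsed: n = 102/16.3 ≈ 6.2577.
A₀ = A × 2^n = 11.1 × 2^6.2577 = 11.1 × 76.515 ≈ 849.32 μg/mL.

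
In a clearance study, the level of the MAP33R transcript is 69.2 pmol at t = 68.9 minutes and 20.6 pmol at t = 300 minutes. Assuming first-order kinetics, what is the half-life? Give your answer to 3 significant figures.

132 minutes

Over Δt = 300 − 68.9 = 231.1 minutes, the level fell by a factor of 69.2/20.6 ≈ 3.3592.
n = log₂(3.3592) ≈ 1.7481 half-lives, so t½ = 231.1/1.7481 ≈ 132.2 minutes.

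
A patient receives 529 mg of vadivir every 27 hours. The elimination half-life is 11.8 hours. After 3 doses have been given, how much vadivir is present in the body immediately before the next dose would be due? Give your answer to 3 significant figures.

135 mg

The 3 doses were given 81, 54, 27 hours ago.
Total = 529·(1/2)^(81/11.8) + 529·(1/2)^(54/11.8) + 529·(1/2)^(27/11.8)
      = 4.5401 + 22.175 + 108.31 ≈ 135.02 mg.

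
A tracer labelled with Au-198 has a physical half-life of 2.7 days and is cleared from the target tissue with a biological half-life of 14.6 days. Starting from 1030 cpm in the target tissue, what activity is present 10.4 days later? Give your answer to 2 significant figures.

1/t_eff = 1/t_phys + 1/t_biol = 1/2.7 + 1/14.6 = 0.43886 per day.
t_eff = 2.7 × 14.6 / (2.7 + 14.6) ≈ 2.2786 days.
Remaining = 1030 × (1/2)^(10.4/2.2786) = 1030 × (1/2)^4.5642 ≈ 43.539 cpm.

44 cpm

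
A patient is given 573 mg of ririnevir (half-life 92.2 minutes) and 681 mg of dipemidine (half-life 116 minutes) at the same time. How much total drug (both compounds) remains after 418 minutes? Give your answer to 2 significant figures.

ririnevir: 573 × (1/2)^(418/92.2) = 573 × (1/2)^4.5336 ≈ 24.74 mg.
dipemidine: 681 × (1/2)^(418/116) = 681 × (1/2)^3.6034 ≈ 56.027 mg.
Total = 24.74 + 56.027 ≈ 80.767 mg.

81 mg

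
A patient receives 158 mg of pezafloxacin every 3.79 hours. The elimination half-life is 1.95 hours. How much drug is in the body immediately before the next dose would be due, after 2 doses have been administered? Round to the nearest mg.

52 mg

The 2 doses were given 7.58, 3.79 hours ago.
Total = 158·(1/2)^(7.58/1.95) + 158·(1/2)^(3.79/1.95)
      = 10.678 + 41.075 ≈ 51.753 mg.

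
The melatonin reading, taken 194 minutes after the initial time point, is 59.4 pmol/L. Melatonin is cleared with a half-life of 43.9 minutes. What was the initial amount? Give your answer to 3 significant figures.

1270 pmol/L

Number of half-lives elapsed: n = 194/43.9 ≈ 4.4191.
A₀ = A × 2^n = 59.4 × 2^4.4191 = 59.4 × 21.394 ≈ 1270.8 pmol/L.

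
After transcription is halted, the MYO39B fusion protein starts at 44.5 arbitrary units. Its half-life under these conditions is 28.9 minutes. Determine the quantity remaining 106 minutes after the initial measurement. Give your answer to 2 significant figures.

Number of half-lives: n = 106/28.9 ≈ 3.6678.
Remaining = 44.5 × (1/2)^3.6678 = 44.5 × 0.078682 ≈ 3.5014 arbitrary units.

3.5 arbitrary units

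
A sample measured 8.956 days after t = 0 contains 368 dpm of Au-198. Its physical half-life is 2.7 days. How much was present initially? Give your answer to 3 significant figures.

3670 dpm

Number of half-lives elapsed: n = 8.956/2.7 ≈ 3.317.
A₀ = A × 2^n = 368 × 2^3.317 = 368 × 9.9662 ≈ 3667.5 dpm.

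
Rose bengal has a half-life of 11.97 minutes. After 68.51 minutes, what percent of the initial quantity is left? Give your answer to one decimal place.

n = 68.51/11.97 ≈ 5.7235 half-lives.
Fraction remaining = (1/2)^5.7235 ≈ 0.018926, i.e. 1.8926%.

1.9%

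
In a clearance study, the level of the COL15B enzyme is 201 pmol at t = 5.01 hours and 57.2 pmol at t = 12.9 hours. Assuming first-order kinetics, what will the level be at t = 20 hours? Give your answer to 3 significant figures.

18.5 pmol

Over Δt = 12.9 − 5.01 = 7.89 hours, the level fell by a factor of 201/57.2 ≈ 3.514.
n = log₂(3.514) ≈ 1.8131 half-lives, so t½ = 7.89/1.8131 ≈ 4.3516 hours.
From t = 12.9 to t = 20: 57.2 × (1/2)^((20−12.9)/4.3516) ≈ 18.461 pmol.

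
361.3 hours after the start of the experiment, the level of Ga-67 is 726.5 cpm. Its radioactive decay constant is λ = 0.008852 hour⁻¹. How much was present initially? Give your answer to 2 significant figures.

18000 cpm

t½ = ln 2 / λ = 0.69315 / 0.008852 ≈ 78.304 hours.
Number of half-lives elapsed: n = 361.3/78.304 ≈ 4.6141.
A₀ = A × 2^n = 726.5 × 2^4.6141 = 726.5 × 24.489 ≈ 17791 cpm.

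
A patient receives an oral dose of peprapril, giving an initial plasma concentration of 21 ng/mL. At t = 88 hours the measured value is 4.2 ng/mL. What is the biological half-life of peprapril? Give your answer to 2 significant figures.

38 hours

A/A₀ = 4.2/21 ≈ 0.2.
n = log₂(5) ≈ 2.3219 half-lives elapsed in 88 hours.
t½ = 88/2.3219 ≈ 37.9 hours.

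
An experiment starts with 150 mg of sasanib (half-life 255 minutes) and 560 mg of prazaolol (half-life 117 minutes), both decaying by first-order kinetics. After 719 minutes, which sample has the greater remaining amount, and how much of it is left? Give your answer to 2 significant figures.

sasanib, 21 mg

sasanib: 150 × (1/2)^2.8196 ≈ 21.247 mg.
prazaolol: 560 × (1/2)^6.1453 ≈ 7.9117 mg.
Sasanib has more remaining, at ≈ 21.247 mg.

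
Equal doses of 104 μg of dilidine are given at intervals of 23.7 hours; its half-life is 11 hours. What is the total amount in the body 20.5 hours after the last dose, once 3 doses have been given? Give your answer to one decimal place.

36.4 μg

The 3 doses were given 67.9, 44.2, 20.5 hours ago.
Total = 104·(1/2)^(67.9/11) + 104·(1/2)^(44.2/11) + 104·(1/2)^(20.5/11)
      = 1.4416 + 6.4186 + 28.577 ≈ 36.438 μg.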